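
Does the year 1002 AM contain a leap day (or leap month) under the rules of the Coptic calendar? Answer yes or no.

1002 mod 4 = 2; in the Coptic calendar a year is leap when year mod 4 = 3, so it is a common year.

no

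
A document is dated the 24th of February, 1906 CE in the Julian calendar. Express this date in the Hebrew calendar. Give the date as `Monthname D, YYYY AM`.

Adar 12, 5666 AM

Julian Day Number of the source date = 2417279.
Converting JDN 2417279 to the Hebrew calendar gives 12 Adar 5666 AM.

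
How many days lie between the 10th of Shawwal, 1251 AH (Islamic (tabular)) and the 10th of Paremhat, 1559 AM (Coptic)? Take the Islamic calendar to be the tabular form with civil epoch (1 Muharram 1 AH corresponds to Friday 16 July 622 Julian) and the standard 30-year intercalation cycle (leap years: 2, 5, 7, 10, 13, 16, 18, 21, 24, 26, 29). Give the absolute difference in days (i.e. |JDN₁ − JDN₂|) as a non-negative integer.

2605

JDN of the first date = 2391673.
JDN of the second date = 2394278.
|2394278 − 2391673| = 2605.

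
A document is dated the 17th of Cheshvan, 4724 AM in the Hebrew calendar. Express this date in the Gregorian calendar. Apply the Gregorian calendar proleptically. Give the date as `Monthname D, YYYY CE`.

November 11, 963 CE

Both dates share Julian Day Number 2073103; in the Gregorian calendar that is 11 November 963 CE.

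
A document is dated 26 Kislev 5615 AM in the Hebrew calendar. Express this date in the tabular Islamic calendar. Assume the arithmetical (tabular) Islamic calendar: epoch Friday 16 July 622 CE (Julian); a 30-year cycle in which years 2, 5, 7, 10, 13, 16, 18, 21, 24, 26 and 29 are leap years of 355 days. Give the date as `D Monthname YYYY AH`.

Both dates share Julian Day Number 2398570; in the tabular Islamic calendar that is 26 Rabi' al-Awwal 1271 AH.

26 Rabi' al-Awwal 1271 AH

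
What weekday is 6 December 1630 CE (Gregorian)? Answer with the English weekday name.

Since JDN mod 7 = 4 (0 = Monday), the day is Friday.

Friday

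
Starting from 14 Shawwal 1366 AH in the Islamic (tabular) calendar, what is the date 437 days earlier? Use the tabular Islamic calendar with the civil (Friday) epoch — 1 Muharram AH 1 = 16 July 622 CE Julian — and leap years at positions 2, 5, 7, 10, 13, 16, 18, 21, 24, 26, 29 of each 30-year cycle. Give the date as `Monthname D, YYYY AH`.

Counting 437 days back from JDN 2432429 reaches JDN 2431992, which is Rajab 20, 1365 AH.

Rajab 20, 1365 AH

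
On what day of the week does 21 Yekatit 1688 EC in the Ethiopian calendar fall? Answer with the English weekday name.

Equivalently 26 February 1696 Gregorian, JDN 2340568.
JDN 2340568 mod 7 = 6, and JDN 0 was a Monday, so this is a Sunday.

Sunday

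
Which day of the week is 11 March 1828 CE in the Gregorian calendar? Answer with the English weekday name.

Tuesday

Since JDN mod 7 = 1 (0 = Monday), the day is Tuesday.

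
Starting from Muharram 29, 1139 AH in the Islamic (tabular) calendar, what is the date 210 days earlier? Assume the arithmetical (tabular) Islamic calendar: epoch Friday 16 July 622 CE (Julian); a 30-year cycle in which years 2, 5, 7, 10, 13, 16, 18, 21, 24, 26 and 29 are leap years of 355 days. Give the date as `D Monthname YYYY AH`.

25 Jumada al-Thani 1138 AH

JDN of Muharram 29, 1139 AH = 2351737.
2351737 − 210 = 2351527.
JDN 2351527 in the tabular Islamic calendar is 25 Jumada al-Thani 1138 AH.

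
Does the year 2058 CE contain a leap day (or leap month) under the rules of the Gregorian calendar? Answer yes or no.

2058 is not divisible by 4, so it is a common year.

no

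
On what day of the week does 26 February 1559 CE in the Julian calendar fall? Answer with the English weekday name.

Sunday

In the proleptic Gregorian calendar this is 8 March 1559 (JDN 2290539).
2290539 ≡ 6 (mod 7); counting from Monday = 0 gives Sunday.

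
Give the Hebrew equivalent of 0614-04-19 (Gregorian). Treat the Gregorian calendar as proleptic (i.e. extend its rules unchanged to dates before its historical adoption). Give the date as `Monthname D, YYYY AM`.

Julian Day Number of the source date = 1945427.
Converting JDN 1945427 to the Hebrew calendar gives 1 Iyar 4374 AM.

Iyar 1, 4374 AM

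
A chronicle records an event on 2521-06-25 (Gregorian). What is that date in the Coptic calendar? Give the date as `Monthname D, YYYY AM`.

Paoni 14, 2237 AM

Both dates share Julian Day Number 2642012; in the Coptic calendar that is 14 Paoni 2237 AM.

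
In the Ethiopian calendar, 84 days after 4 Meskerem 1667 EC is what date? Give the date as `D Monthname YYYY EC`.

The starting date is JDN 2332730; 2332730 + 84 = 2332814.
JDN 2332814 corresponds to 28 Hidar 1667 EC.

28 Hidar 1667 EC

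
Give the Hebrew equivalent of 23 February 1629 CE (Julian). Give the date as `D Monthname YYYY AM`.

Both dates share Julian Day Number 2316104; in the Hebrew calendar that is 10 Adar 5389 AM.

10 Adar 5389 AM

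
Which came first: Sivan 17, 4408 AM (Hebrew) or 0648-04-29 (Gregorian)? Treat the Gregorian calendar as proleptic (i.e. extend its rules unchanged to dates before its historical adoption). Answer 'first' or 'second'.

second

Converting both to JDN: 1957904 vs 1957856; the smaller is the second.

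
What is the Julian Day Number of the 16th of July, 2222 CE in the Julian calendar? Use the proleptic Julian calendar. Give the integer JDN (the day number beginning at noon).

2532840

In the Gregorian calendar the same day is 31 July 2222.
JDN 2299161 is 15 October 1582 CE (Gregorian); the target day is +233679 days from there, so JDN = 2532840.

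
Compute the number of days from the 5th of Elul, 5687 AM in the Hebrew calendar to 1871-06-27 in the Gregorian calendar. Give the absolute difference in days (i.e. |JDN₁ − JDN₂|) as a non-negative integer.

20520

JDN of the first date = 2425126.
JDN of the second date = 2404606.
|2404606 − 2425126| = 20520.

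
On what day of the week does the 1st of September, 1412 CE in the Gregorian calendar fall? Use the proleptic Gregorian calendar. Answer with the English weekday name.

Tuesday

JDN 2237026 mod 7 = 1, and JDN 0 was a Monday, so this is a Tuesday.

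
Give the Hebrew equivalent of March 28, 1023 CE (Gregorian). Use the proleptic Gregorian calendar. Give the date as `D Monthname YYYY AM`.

Julian Day Number of the source date = 2094789.
Converting JDN 2094789 to the Hebrew calendar gives 26 Adar II 4783 AM.

26 Adar II 4783 AM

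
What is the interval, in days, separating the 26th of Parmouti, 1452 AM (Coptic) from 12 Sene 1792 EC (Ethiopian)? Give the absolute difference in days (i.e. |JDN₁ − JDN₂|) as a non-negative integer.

First date → JDN 2355243; second date → JDN 2378665.
The interval is |2355243 − 2378665| = 23422 days.

23422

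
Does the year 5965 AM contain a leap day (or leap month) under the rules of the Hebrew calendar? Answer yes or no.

Hebrew year 5965 is year 18 of its 19-year Metonic cycle; leap years are at positions 3, 6, 8, 11, 14, 17, 19, so it is a common year (12 months).

no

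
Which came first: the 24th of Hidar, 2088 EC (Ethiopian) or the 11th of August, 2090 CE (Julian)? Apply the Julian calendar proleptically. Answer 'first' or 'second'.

The two dates have Julian Day Numbers 2486581 and 2484653 respectively.
Since 2484653 < 2486581, the second date comes first.

second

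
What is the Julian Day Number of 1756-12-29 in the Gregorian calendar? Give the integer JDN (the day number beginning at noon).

JDN 2400001 is 17 November 1858 CE (Gregorian), MJD 0; the target day is −37212 days from there, so JDN = 2362789.

2362789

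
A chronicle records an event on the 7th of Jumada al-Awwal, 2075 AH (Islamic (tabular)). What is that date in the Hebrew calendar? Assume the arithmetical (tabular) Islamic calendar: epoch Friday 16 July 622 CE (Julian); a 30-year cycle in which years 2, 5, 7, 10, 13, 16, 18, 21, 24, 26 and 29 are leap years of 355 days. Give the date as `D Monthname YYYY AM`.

6 Adar I 6395 AM

Julian Day Number of the source date = 2683520.
Converting JDN 2683520 to the Hebrew calendar gives 6 Adar I 6395 AM.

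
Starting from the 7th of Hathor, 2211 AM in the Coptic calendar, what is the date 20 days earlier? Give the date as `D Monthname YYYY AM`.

The starting date is JDN 2632298; 2632298 − 20 = 2632278.
JDN 2632278 corresponds to 17 Paopi 2211 AM.

17 Paopi 2211 AM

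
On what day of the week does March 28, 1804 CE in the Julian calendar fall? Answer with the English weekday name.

Monday

In the Gregorian calendar this is 9 April 1804 (JDN 2380056).
2380056 ≡ 0 (mod 7); counting from Monday = 0 gives Monday.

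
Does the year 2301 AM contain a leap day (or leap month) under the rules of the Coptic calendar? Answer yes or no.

no

2301 mod 4 = 1; in the Coptic calendar a year is leap when year mod 4 = 3, so it is a common year.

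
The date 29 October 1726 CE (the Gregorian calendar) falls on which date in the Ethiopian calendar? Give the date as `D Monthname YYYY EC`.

Julian Day Number of the source date = 2351770.
Converting JDN 2351770 to the Ethiopian calendar gives 21 Tikimt 1719 EC.

21 Tikimt 1719 EC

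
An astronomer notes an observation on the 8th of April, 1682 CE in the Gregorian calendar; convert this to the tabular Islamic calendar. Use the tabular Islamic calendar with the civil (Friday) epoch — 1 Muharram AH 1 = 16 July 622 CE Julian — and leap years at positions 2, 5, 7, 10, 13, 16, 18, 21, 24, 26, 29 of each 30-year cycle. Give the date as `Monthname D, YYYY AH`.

Rabi' al-Awwal 30, 1093 AH

Both dates share Julian Day Number 2335496; in the tabular Islamic calendar that is 30 Rabi' al-Awwal 1093 AH.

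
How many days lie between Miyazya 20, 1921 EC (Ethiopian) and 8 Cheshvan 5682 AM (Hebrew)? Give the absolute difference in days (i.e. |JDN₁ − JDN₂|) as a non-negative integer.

2727

JDN of the first date = 2425730.
JDN of the second date = 2423003.
|2423003 − 2425730| = 2727.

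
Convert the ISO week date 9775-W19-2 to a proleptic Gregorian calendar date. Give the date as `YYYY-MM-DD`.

ISO week 1 of 9775 is the week containing the first Thursday of 9775.
Week 19, day 2 (Tuesday) lands on 9775-05-09.

9775-05-09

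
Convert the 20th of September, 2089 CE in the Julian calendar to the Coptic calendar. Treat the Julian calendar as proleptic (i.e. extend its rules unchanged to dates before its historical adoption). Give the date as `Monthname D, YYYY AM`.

Thout 23, 1806 AM

The source date corresponds to 3 October 2089 in the Gregorian calendar (JDN 2484328).
That day falls on 23 Thout 1806 AM in the Coptic calendar.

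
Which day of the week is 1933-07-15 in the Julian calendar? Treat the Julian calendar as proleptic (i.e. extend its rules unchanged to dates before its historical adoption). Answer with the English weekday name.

Friday

In the Gregorian calendar this is 28 July 1933 (JDN 2427282).
Since JDN mod 7 = 4 (0 = Monday), the day is Friday.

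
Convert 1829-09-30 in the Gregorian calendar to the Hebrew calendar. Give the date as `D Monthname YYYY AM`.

3 Tishrei 5590 AM

Julian Day Number of the source date = 2389361.
Converting JDN 2389361 to the Hebrew calendar gives 3 Tishrei 5590 AM.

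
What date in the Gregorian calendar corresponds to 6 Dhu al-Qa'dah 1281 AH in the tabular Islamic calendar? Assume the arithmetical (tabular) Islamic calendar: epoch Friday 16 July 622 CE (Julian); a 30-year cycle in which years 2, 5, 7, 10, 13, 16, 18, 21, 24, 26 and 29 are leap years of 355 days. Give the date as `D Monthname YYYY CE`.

2 April 1865 CE

Julian Day Number of the source date = 2402329.
Converting JDN 2402329 to the Gregorian calendar gives 2 April 1865 CE.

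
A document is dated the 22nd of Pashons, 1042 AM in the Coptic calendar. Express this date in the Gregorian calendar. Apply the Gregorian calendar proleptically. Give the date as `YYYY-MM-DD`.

Both dates share Julian Day Number 2205516; in the Gregorian calendar that is 25 May 1326 CE.

1326-05-25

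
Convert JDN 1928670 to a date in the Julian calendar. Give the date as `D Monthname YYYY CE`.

JDN 1928670 is 1 June 568 in the proleptic Gregorian calendar.
In the Julian calendar that day is 30 May 568 CE.

30 May 568 CE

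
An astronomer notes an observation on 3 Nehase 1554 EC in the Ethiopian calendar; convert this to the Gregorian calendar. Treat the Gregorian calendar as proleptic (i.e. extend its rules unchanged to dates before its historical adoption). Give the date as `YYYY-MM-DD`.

Both dates share Julian Day Number 2291786; in the Gregorian calendar that is 6 August 1562 CE.

1562-08-06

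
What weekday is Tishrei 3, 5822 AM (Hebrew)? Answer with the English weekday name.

Saturday

This is JDN 2474085 (17 September 2061 Gregorian).
2474085 ≡ 5 (mod 7); counting from Monday = 0 gives Saturday.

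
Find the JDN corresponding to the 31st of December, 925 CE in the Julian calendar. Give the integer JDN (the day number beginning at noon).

2059279

Equivalently 5 January 926 (proleptic Gregorian).
JDN 2299161 is 15 October 1582 CE (Gregorian); the target day is −239882 days from there, so JDN = 2059279.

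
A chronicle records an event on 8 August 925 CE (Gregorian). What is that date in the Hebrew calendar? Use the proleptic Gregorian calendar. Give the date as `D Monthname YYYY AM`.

10 Av 4685 AM

Julian Day Number of the source date = 2059129.
Converting JDN 2059129 to the Hebrew calendar gives 10 Av 4685 AM.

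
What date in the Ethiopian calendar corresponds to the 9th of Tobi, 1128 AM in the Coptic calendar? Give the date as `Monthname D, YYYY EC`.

Tir 9, 1404 EC

The source date corresponds to 14 January 1412 in the proleptic Gregorian calendar (JDN 2236795).
That day falls on 9 Tir 1404 EC in the Ethiopian calendar.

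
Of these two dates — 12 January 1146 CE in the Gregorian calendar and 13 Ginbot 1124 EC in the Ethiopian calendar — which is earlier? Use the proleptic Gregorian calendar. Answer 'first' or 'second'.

second

Converting both to JDN: 2139639 vs 2134649; the smaller is the second.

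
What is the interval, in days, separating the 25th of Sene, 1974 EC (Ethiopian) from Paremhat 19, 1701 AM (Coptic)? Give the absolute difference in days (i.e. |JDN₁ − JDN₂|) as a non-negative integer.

JDN of the first date = 2445153.
JDN of the second date = 2446153.
|2446153 − 2445153| = 1000.

1000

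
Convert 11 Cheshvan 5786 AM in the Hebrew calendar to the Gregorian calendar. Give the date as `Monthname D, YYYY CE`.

Julian Day Number of the source date = 2460982.
Converting JDN 2460982 to the Gregorian calendar gives 2 November 2025 CE.

November 2, 2025 CE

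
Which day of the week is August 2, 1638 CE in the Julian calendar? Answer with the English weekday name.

Equivalently 12 August 1638 Gregorian, JDN 2319551.
JDN 2319551 mod 7 = 3, and JDN 0 was a Monday, so this is a Thursday.

Thursday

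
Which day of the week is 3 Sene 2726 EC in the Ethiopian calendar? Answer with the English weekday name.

This is JDN 2719799 (16 June 2734 Gregorian).
JDN 2719799 mod 7 = 5, and JDN 0 was a Monday, so this is a Saturday.

Saturday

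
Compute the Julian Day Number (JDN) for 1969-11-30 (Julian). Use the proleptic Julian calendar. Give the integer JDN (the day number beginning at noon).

Equivalently 13 December 1969 (Gregorian).
JDN 2299161 is 15 October 1582 CE (Gregorian); the target day is +141408 days from there, so JDN = 2440569.

2440569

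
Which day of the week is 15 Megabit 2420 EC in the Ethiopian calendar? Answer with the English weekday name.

In the Gregorian calendar this is 27 March 2428 (JDN 2607955).
Since JDN mod 7 = 0 (0 = Monday), the day is Monday.

Monday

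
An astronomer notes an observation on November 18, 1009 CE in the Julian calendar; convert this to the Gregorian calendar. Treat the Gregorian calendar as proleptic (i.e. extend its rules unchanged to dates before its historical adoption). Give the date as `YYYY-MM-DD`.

1009-11-24

At this point the Julian calendar is 6 days behind the Gregorian.
18 November 1009 Julian + 6 days → 24 November 1009 Gregorian.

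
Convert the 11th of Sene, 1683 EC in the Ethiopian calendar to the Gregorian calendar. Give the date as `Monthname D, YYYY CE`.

Both dates share Julian Day Number 2338851; in the Gregorian calendar that is 15 June 1691 CE.

June 15, 1691 CE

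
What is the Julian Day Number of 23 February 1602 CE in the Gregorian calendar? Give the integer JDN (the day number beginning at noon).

2306232

JDN 2400001 is 17 November 1858 CE (Gregorian), MJD 0; the target day is −93769 days from there, so JDN = 2306232.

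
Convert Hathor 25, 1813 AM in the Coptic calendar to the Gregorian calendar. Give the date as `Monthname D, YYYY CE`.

Julian Day Number of the source date = 2486947.
Converting JDN 2486947 to the Gregorian calendar gives 4 December 2096 CE.

December 4, 2096 CE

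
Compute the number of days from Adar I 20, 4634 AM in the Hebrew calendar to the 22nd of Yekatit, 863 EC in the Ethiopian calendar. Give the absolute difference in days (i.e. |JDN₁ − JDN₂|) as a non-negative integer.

First date → JDN 2040328; second date → JDN 2039237.
The interval is |2040328 − 2039237| = 1091 days.

1091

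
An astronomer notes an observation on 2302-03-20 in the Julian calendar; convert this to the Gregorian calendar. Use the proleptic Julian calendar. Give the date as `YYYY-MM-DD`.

For dates in this range the Gregorian date is 16 days ahead of the Julian.
20 March 2302 Julian + 16 days → 5 April 2302 Gregorian.

2302-04-05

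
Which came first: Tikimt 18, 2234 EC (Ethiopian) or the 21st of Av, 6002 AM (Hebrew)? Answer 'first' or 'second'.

first

First date → JDN 2539871; second date → JDN 2540163.
JDN 2539871 < JDN 2540163, so the first date is earlier.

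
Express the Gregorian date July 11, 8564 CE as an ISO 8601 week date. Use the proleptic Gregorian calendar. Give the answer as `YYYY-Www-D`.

8564-W28-3

The weekday is Wednesday (ISO weekday 3).
That Wednesday belongs to ISO week 28 of ISO year 8564.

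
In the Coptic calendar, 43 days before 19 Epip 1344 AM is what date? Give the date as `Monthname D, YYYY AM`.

JDN of 19 Epip 1344 AM = 2315879.
2315879 − 43 = 2315836.
JDN 2315836 in the Coptic calendar is Paoni 6, 1344 AM.

Paoni 6, 1344 AM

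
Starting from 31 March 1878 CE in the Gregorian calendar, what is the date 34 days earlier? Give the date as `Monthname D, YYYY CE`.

The starting date is JDN 2407075; 2407075 − 34 = 2407041.
JDN 2407041 corresponds to February 25, 1878 CE.

February 25, 1878 CE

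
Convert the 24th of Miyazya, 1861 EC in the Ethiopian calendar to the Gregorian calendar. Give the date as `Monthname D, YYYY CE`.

May 1, 1869 CE

Both dates share Julian Day Number 2403819; in the Gregorian calendar that is 1 May 1869 CE.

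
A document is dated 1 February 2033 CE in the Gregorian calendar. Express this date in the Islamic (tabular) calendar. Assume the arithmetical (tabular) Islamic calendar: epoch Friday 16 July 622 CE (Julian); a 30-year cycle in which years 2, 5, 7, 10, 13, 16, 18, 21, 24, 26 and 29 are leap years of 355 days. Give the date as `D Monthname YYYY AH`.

1 Dhu al-Qa'dah 1454 AH

Julian Day Number of the source date = 2463630.
Converting JDN 2463630 to the tabular Islamic calendar gives 1 Dhu al-Qa'dah 1454 AH.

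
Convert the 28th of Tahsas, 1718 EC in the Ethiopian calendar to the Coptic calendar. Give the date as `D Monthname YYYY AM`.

28 Koiak 1442 AM

The source date corresponds to 4 January 1726 in the Gregorian calendar (JDN 2351472).
That day falls on 28 Koiak 1442 AM in the Coptic calendar.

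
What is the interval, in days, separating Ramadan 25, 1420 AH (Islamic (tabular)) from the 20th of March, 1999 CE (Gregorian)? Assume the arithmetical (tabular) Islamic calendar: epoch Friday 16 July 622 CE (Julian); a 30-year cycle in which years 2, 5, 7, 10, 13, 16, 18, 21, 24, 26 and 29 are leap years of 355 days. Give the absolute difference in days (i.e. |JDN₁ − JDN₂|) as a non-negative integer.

288

JDN of the first date = 2451546.
JDN of the second date = 2451258.
|2451258 − 2451546| = 288.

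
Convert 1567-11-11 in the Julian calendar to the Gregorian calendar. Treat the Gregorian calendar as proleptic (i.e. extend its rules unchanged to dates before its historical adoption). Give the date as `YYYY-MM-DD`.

1567-11-21

The Julian–Gregorian offset here is 10 days (Julian trailing).
11 November 1567 Julian + 10 days → 21 November 1567 Gregorian.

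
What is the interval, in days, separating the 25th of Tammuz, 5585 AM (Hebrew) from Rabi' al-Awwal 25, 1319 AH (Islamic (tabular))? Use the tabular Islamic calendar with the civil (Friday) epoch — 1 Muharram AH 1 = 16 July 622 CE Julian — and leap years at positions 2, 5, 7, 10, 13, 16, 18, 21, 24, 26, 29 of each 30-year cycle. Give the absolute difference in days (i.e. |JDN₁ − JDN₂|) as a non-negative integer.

JDN of the first date = 2387819.
JDN of the second date = 2415578.
|2415578 − 2387819| = 27759.

27759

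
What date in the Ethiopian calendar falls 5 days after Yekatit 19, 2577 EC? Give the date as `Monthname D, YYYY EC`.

Yekatit 24, 2577 EC

JDN of Yekatit 19, 2577 EC = 2665273.
2665273 + 5 = 2665278.
JDN 2665278 in the Ethiopian calendar is Yekatit 24, 2577 EC.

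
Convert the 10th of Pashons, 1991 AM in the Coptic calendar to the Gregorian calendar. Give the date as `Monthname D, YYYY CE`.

Julian Day Number of the source date = 2552126.
Converting JDN 2552126 to the Gregorian calendar gives 20 May 2275 CE.

May 20, 2275 CE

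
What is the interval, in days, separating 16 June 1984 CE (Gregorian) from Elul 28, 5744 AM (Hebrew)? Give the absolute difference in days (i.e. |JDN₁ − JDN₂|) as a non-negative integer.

101

JDN of the first date = 2445868.
JDN of the second date = 2445969.
|2445969 − 2445868| = 101.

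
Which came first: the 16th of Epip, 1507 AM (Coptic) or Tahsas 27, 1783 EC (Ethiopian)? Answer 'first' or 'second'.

second

Converting both to JDN: 2375411 vs 2375212; the smaller is the second.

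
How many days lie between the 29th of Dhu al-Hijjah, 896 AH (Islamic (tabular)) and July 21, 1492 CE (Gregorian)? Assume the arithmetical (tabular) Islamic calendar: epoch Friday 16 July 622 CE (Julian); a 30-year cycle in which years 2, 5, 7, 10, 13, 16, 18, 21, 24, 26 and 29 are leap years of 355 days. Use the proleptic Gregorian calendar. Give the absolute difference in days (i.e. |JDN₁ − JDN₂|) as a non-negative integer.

253

First date → JDN 2265951; second date → JDN 2266204.
The interval is |2265951 − 2266204| = 253 days.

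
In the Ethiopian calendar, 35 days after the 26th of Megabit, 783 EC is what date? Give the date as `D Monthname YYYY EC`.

JDN of the 26th of Megabit, 783 EC = 2010051.
2010051 + 35 = 2010086.
JDN 2010086 in the Ethiopian calendar is 1 Ginbot 783 EC.

1 Ginbot 783 EC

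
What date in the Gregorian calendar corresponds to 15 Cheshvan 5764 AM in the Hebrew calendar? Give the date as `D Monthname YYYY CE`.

Both dates share Julian Day Number 2452954; in the Gregorian calendar that is 10 November 2003 CE.

10 November 2003 CE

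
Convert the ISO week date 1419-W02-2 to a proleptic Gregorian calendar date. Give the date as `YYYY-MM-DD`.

ISO week 1 of 1419 is the week containing the first Thursday of 1419.
Week 2, day 2 (Tuesday) lands on 1419-01-12.

1419-01-12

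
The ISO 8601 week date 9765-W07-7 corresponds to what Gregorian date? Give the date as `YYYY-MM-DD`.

ISO week 1 of 9765 is the week containing the first Thursday of 9765.
Week 7, day 7 (Sunday) lands on 9765-02-17.

9765-02-17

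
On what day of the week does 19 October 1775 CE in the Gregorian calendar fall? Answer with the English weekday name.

JDN 2369657 mod 7 = 3, and JDN 0 was a Monday, so this is a Thursday.

Thursday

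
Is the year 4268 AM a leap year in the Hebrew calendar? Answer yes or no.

Hebrew year 4268 is year 12 of its 19-year Metonic cycle; leap years are at positions 3, 6, 8, 11, 14, 17, 19, so it is a common year (12 months).

no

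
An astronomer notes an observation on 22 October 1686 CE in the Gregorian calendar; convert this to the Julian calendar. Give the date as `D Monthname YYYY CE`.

12 October 1686 CE

The Julian–Gregorian offset here is 10 days (Julian trailing).
22 October 1686 Gregorian − 10 days → 12 October 1686 Julian.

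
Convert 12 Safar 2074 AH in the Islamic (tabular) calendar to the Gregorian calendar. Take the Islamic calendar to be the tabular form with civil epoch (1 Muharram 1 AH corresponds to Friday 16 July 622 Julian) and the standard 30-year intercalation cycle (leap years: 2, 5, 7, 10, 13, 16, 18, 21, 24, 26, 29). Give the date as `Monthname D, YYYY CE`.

December 6, 2633 CE

Julian Day Number of the source date = 2683083.
Converting JDN 2683083 to the Gregorian calendar gives 6 December 2633 CE.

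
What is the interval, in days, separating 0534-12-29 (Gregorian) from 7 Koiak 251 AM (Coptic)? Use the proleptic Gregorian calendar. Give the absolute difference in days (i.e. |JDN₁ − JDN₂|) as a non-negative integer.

24

JDN of the first date = 1916462.
JDN of the second date = 1916438.
|1916438 − 1916462| = 24.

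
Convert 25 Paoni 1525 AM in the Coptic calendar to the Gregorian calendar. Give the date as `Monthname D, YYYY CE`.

Julian Day Number of the source date = 2381965.
Converting JDN 2381965 to the Gregorian calendar gives 1 July 1809 CE.

July 1, 1809 CE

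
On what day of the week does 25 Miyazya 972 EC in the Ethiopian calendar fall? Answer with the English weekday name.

In the proleptic Gregorian calendar this is 25 April 980 (JDN 2079113).
JDN 2079113 mod 7 = 1, and JDN 0 was a Monday, so this is a Tuesday.

Tuesday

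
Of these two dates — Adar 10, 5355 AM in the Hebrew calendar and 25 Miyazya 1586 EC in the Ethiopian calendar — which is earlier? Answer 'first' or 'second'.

Converting both to JDN: 2303671 vs 2303376; the smaller is the second.

second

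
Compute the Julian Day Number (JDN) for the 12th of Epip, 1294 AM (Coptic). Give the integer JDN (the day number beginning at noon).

In the proleptic Gregorian calendar the same day is 16 July 1578.
JDN 2451545 is 1 January 2000 CE (Gregorian); the target day is −153936 days from there, so JDN = 2297609.

2297609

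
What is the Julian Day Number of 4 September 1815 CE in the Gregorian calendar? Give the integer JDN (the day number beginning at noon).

2384221

JDN 2299161 is 15 October 1582 CE (Gregorian); the target day is +85060 days from there, so JDN = 2384221.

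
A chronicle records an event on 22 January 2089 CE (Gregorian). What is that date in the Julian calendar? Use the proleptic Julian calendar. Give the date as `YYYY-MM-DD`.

2089-01-09

For dates in this range the Gregorian date is 13 days ahead of the Julian.
22 January 2089 Gregorian − 13 days → 9 January 2089 Julian.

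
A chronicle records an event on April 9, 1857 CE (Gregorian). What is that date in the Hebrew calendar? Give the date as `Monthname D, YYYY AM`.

Both dates share Julian Day Number 2399414; in the Hebrew calendar that is 15 Nisan 5617 AM.

Nisan 15, 5617 AM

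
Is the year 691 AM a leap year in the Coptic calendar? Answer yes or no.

691 mod 4 = 3; in the Coptic calendar a year is leap when year mod 4 = 3, so it is a leap year.

yes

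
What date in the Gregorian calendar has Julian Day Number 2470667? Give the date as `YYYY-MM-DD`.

Counting from JDN 2299161 = 15 Oct 1582 gives an offset of 171506 days.

2052-05-09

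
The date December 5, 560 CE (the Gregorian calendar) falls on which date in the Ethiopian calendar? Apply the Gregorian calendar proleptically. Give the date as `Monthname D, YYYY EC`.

Tahsas 7, 553 EC

Julian Day Number of the source date = 1925935.
Converting JDN 1925935 to the Ethiopian calendar gives 7 Tahsas 553 EC.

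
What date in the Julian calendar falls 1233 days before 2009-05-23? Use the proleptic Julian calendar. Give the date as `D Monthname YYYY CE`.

Counting 1233 days back from JDN 2454988 reaches JDN 2453755, which is 6 January 2006 CE.

6 January 2006 CE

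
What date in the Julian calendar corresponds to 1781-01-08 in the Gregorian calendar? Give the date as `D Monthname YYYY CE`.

For dates in this range the Gregorian date is 11 days ahead of the Julian.
8 January 1781 Gregorian − 11 days → 28 December 1780 Julian.

28 December 1780 CE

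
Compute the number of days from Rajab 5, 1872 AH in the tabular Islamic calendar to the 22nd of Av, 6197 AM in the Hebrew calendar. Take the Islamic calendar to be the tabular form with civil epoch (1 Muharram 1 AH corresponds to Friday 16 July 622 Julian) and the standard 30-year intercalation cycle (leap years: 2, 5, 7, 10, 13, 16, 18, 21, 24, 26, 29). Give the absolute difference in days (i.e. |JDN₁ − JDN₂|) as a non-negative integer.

First date → JDN 2611641; second date → JDN 2611392.
The interval is |2611641 − 2611392| = 249 days.

249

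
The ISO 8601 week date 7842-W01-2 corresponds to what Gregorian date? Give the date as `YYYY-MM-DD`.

7842-01-04

ISO week 1 of 7842 is the week containing the first Thursday of 7842.
Week 1, day 2 (Tuesday) lands on 7842-01-04.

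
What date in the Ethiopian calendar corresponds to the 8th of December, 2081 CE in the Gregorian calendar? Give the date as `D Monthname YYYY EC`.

Both dates share Julian Day Number 2481472; in the Ethiopian calendar that is 29 Hidar 2074 EC.

29 Hidar 2074 EC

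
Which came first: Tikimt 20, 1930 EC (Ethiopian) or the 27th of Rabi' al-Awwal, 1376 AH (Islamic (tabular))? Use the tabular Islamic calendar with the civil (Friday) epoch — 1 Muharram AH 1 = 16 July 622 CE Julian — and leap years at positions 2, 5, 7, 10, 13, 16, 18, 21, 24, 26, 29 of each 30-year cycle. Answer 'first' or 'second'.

first

The two dates have Julian Day Numbers 2428837 and 2435779 respectively.
Since 2428837 < 2435779, the first date comes first.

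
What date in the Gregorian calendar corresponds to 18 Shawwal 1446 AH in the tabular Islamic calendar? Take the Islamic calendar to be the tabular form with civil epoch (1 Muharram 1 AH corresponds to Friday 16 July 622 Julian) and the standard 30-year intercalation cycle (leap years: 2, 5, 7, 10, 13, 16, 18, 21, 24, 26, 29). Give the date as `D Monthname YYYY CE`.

Both dates share Julian Day Number 2460783; in the Gregorian calendar that is 17 April 2025 CE.

17 April 2025 CE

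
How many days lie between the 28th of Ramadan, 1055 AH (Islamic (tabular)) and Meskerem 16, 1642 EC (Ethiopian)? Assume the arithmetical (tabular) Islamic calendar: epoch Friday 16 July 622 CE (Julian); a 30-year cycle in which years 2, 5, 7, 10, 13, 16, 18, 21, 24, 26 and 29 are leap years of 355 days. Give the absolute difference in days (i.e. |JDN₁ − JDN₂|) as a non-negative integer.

1406

First date → JDN 2322205; second date → JDN 2323611.
The interval is |2322205 − 2323611| = 1406 days.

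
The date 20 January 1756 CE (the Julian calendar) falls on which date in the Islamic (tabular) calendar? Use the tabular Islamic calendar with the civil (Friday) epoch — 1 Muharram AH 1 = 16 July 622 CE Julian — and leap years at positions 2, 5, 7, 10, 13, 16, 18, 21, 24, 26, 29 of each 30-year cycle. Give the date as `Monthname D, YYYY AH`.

Julian Day Number of the source date = 2362456.
Converting JDN 2362456 to the tabular Islamic calendar gives 28 Rabi' al-Thani 1169 AH.

Rabi' al-Thani 28, 1169 AH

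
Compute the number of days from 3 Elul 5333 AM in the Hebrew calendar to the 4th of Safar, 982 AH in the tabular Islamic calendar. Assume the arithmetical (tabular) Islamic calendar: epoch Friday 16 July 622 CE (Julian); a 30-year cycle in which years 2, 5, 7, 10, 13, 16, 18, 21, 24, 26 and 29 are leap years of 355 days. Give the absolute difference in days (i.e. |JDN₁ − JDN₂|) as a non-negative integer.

JDN of the first date = 2295810.
JDN of the second date = 2296107.
|2296107 − 2295810| = 297.

297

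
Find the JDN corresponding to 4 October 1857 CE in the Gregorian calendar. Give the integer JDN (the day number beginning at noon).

JDN 2299161 is 15 October 1582 CE (Gregorian); the target day is +100431 days from there, so JDN = 2399592.

2399592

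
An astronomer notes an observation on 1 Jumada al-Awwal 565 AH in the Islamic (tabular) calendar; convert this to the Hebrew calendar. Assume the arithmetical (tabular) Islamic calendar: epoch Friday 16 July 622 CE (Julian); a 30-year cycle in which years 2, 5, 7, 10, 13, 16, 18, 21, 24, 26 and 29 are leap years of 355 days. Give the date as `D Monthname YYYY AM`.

3 Shevat 4930 AM

Julian Day Number of the source date = 2148421.
Converting JDN 2148421 to the Hebrew calendar gives 3 Shevat 4930 AM.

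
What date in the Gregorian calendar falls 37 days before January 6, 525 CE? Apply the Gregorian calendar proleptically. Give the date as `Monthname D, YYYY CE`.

Counting 37 days back from JDN 1912818 reaches JDN 1912781, which is November 30, 524 CE.

November 30, 524 CE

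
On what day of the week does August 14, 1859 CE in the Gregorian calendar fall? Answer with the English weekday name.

2400271 ≡ 6 (mod 7); counting from Monday = 0 gives Sunday.

Sunday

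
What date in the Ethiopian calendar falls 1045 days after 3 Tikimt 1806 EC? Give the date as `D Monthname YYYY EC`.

17 Nehase 1808 EC

Counting 1045 days forward from JDN 2383529 reaches JDN 2384574, which is 17 Nehase 1808 EC.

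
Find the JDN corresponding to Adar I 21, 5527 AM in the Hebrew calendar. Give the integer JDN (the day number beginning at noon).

In the Gregorian calendar the same day is 20 February 1767.
JDN 2299161 is 15 October 1582 CE (Gregorian); the target day is +67333 days from there, so JDN = 2366494.

2366494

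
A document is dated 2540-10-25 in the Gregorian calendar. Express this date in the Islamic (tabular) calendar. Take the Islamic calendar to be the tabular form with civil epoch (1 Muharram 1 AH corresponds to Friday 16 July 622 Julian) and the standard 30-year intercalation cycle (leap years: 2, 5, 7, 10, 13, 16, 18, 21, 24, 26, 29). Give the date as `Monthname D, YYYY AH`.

Safar 22, 1978 AH

Julian Day Number of the source date = 2649074.
Converting JDN 2649074 to the tabular Islamic calendar gives 22 Safar 1978 AH.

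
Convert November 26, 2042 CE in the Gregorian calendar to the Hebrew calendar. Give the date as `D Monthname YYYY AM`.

13 Kislev 5803 AM

Julian Day Number of the source date = 2467215.
Converting JDN 2467215 to the Hebrew calendar gives 13 Kislev 5803 AM.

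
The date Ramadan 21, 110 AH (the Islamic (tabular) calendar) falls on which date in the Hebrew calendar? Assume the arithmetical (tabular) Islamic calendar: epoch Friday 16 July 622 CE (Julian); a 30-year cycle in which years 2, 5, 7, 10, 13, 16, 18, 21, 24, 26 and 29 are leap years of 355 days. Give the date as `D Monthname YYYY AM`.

22 Tevet 4489 AM

Julian Day Number of the source date = 1987322.
Converting JDN 1987322 to the Hebrew calendar gives 22 Tevet 4489 AM.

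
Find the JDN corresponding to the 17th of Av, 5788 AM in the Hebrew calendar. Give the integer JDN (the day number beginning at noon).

2461993

Equivalently 9 August 2028 (Gregorian).
JDN 2299161 is 15 October 1582 CE (Gregorian); the target day is +162832 days from there, so JDN = 2461993.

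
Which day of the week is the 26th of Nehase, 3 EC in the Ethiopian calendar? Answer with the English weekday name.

In the proleptic Gregorian calendar this is 17 August 11 (JDN 1725306).
JDN 1725306 mod 7 = 2, and JDN 0 was a Monday, so this is a Wednesday.

Wednesday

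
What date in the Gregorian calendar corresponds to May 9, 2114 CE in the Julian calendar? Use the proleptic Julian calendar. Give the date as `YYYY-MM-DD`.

2114-05-23

For dates in this range the Gregorian date is 14 days ahead of the Julian.
9 May 2114 Julian + 14 days → 23 May 2114 Gregorian.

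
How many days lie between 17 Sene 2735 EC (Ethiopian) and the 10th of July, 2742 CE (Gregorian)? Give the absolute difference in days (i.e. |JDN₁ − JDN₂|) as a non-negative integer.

First date → JDN 2723100; second date → JDN 2722745.
The interval is |2723100 − 2722745| = 355 days.

355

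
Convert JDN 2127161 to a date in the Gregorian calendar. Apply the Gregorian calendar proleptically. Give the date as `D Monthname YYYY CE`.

14 November 1111 CE

JDN 2451545 is 1 Jan 2000; 2127161 is −324384 days from there.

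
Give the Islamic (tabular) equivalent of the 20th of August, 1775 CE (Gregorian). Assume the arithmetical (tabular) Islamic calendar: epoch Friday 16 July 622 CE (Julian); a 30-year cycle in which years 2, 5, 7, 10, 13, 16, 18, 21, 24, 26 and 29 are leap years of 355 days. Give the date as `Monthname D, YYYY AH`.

Jumada al-Thani 22, 1189 AH

Julian Day Number of the source date = 2369597.
Converting JDN 2369597 to the tabular Islamic calendar gives 22 Jumada al-Thani 1189 AH.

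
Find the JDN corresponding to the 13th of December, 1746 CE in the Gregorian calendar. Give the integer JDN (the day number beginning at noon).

JDN 2400001 is 17 November 1858 CE (Gregorian), MJD 0; the target day is −40881 days from there, so JDN = 2359120.

2359120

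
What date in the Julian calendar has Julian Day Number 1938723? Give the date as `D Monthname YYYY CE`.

JDN 1938723 is 10 December 595 in the proleptic Gregorian calendar.
In the Julian calendar that day is 8 December 595 CE.

8 December 595 CE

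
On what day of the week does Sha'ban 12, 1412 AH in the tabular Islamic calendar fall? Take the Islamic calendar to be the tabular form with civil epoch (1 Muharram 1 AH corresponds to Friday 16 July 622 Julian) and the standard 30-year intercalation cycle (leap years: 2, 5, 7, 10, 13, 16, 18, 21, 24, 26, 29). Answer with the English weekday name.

Sunday

This is JDN 2448669 (16 February 1992 Gregorian).
Since JDN mod 7 = 6 (0 = Monday), the day is Sunday.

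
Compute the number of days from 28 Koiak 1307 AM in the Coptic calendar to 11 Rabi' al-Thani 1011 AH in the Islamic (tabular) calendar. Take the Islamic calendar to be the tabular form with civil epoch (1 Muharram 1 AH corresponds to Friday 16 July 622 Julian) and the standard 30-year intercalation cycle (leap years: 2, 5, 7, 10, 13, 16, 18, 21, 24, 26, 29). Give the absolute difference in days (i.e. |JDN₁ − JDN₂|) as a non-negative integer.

JDN of the first date = 2302163.
JDN of the second date = 2306449.
|2306449 − 2302163| = 4286.

4286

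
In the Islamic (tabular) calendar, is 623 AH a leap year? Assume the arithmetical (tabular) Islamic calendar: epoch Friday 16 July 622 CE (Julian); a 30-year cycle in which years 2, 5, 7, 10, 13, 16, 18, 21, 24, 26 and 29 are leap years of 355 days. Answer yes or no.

no

Year 623 AH is year 23 of its 30-year cycle; leap positions are 2, 5, 7, 10, 13, 16, 18, 21, 24, 26, 29, so it is a common year (354 days).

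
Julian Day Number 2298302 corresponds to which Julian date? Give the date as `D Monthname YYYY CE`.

29 May 1580 CE

The proleptic Gregorian equivalent of JDN 2298302 is 8 June 1580.
In the Julian calendar that day is 29 May 1580 CE.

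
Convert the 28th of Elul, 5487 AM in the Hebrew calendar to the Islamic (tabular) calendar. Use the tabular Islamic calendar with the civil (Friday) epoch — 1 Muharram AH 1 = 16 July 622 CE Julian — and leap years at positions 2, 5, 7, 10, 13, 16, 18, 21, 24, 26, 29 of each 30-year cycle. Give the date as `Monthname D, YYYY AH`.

Muharram 27, 1140 AH

The source date corresponds to 14 September 1727 in the Gregorian calendar (JDN 2352090).
That day falls on 27 Muharram 1140 AH in the tabular Islamic calendar.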